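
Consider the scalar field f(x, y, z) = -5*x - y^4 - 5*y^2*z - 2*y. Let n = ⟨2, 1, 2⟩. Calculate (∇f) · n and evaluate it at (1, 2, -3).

-24

∂f/∂x = -5
∂f/∂y = -4*y^3 - 10*y*z - 2
∂f/∂z = -5*y^2
∇f at (1, 2, -3) = (-5, 26, -20)
∇f · n = (-5)(2) + (26)(1) + (-20)(2) = -24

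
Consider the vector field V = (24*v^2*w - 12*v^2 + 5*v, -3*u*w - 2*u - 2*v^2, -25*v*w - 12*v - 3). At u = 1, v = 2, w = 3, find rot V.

(∇×V)₁ = ∂V₃/∂v − ∂V₂/∂w = 3*u - 25*w - 12
(∇×V)₂ = ∂V₁/∂w − ∂V₃/∂u = 24*v^2
(∇×V)₃ = ∂V₂/∂u − ∂V₁/∂v = -48*v*w + 24*v - 3*w - 7
∇×V = (3*u - 25*w - 12, 24*v^2, -48*v*w + 24*v - 3*w - 7)
At (1, 2, 3): (-84, 96, -256).

(-84, 96, -256)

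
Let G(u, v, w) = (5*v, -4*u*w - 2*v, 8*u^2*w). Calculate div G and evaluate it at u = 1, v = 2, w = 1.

6

∂G₁/∂u = 0
∂G₂/∂v = -2
∂G₃/∂w = 8*u^2
∇·G = 8*u^2 - 2
At (1, 2, 1): 6.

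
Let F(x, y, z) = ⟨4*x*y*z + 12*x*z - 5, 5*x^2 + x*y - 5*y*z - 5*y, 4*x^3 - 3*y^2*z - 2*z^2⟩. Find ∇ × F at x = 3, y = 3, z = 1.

(-3, -36, 21)

(∇×F)₁ = ∂F₃/∂y − ∂F₂/∂z = -6*y*z + 5*y
(∇×F)₂ = ∂F₁/∂z − ∂F₃/∂x = -12*x^2 + 4*x*y + 12*x
(∇×F)₃ = ∂F₂/∂x − ∂F₁/∂y = -4*x*z + 10*x + y
∇×F = (-6*y*z + 5*y, -12*x^2 + 4*x*y + 12*x, -4*x*z + 10*x + y)
At (3, 3, 1): (-3, -36, 21).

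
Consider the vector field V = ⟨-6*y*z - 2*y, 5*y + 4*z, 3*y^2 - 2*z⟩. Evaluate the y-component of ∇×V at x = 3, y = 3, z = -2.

-18

(∇×V)_2 = ∂V₁/∂z − ∂V₃/∂x
= -6*y − (0)
= -6*y
At (3, 3, -2): -18.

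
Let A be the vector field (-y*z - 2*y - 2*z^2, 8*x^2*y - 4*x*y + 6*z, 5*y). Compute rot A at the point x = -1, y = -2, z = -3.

(-1, 14, 39)

(∇×A)₁ = ∂A₃/∂y − ∂A₂/∂z = -1
(∇×A)₂ = ∂A₁/∂z − ∂A₃/∂x = -y - 4*z
(∇×A)₃ = ∂A₂/∂x − ∂A₁/∂y = 16*x*y - 4*y + z + 2
∇×A = (-1, -y - 4*z, 16*x*y - 4*y + z + 2)
At (-1, -2, -3): (-1, 14, 39).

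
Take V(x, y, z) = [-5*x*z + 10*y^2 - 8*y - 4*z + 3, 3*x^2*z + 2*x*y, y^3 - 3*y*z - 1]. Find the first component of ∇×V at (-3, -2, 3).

(∇×V)_1 = ∂V₃/∂y − ∂V₂/∂z
= 3*y^2 - 3*z − (3*x^2)
= -3*x^2 + 3*y^2 - 3*z
At (-3, -2, 3): -24.

-24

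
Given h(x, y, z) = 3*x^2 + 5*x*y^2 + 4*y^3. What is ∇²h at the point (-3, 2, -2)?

∂²h/∂x² = 6
∂²h/∂y² = 2*(5*x + 12*y)
∂²h/∂z² = 0
∇²h = 10*x + 24*y + 6
At (-3, 2, -2): 24.

24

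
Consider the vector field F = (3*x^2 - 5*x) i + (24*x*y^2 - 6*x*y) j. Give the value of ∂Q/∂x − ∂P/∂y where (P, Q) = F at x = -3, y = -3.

234

∂F₂/∂x = 24*y^2 - 6*y
∂F₁/∂y = 0
Scalar curl = 24*y^2 - 6*y
At (-3, -3): 234.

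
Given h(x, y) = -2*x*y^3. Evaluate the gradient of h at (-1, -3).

(54, 54)

∂h/∂x = -2*y^3
∂h/∂y = -6*x*y^2
∇h = (-2*y^3, -6*x*y^2)
At (-1, -3): (54, 54).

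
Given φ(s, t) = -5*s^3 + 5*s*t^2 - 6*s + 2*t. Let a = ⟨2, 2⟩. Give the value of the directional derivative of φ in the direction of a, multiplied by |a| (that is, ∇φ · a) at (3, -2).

-358

∂φ/∂s = -15*s^2 + 5*t^2 - 6
∂φ/∂t = 10*s*t + 2
∇φ at (3, -2) = (-121, -58)
∇φ · a = (-121)(2) + (-58)(2) = -358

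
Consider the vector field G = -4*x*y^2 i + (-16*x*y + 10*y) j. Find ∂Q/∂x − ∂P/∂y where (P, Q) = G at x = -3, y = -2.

∂G₂/∂x = -16*y
∂G₁/∂y = -8*x*y
Scalar curl = 8*x*y - 16*y
At (-3, -2): 80.

80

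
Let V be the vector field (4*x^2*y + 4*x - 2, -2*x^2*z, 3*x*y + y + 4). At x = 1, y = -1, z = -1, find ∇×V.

(6, 3, 0)

(∇×V)₁ = ∂V₃/∂y − ∂V₂/∂z = 2*x^2 + 3*x + 1
(∇×V)₂ = ∂V₁/∂z − ∂V₃/∂x = -3*y
(∇×V)₃ = ∂V₂/∂x − ∂V₁/∂y = -4*x^2 - 4*x*z
∇×V = (2*x^2 + 3*x + 1, -3*y, -4*x^2 - 4*x*z)
At (1, -1, -1): (6, 3, 0).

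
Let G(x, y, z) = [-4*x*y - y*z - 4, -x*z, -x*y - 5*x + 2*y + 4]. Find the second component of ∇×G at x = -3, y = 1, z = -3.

5

(∇×G)_2 = ∂G₁/∂z − ∂G₃/∂x
= -y − (-y - 5)
= 5
At (-3, 1, -3): 5.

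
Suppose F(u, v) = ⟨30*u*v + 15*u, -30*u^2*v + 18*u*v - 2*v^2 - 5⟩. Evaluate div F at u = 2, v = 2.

∂F₁/∂u = 30*v + 15
∂F₂/∂v = -30*u^2 + 18*u - 4*v
∇·F = -30*u^2 + 18*u + 26*v + 15
At (2, 2): -17.

-17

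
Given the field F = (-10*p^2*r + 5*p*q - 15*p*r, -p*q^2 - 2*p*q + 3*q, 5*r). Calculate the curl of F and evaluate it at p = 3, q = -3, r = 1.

(∇×F)₁ = ∂F₃/∂q − ∂F₂/∂r = 0
(∇×F)₂ = ∂F₁/∂r − ∂F₃/∂p = -10*p^2 - 15*p
(∇×F)₃ = ∂F₂/∂p − ∂F₁/∂q = -5*p - q^2 - 2*q
∇×F = (0, -10*p^2 - 15*p, -5*p - q^2 - 2*q)
At (3, -3, 1): (0, -135, -18).

(0, -135, -18)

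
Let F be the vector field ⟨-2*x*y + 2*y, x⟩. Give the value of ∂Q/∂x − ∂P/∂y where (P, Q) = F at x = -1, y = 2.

-3

∂F₂/∂x = 1
∂F₁/∂y = -2*x + 2
Scalar curl = 2*x - 1
At (-1, 2): -3.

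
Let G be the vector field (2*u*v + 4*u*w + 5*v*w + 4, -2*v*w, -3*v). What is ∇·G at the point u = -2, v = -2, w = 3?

2

∂G₁/∂u = 2*v + 4*w
∂G₂/∂v = -2*w
∂G₃/∂w = 0
∇·G = 2*v + 2*w
At (-2, -2, 3): 2.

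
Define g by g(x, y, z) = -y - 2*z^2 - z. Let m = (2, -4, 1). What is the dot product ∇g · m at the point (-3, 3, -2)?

11

∂g/∂x = 0
∂g/∂y = -1
∂g/∂z = -4*z - 1
∇g at (-3, 3, -2) = (0, -1, 7)
∇g · m = (0)(2) + (-1)(-4) + (7)(1) = 11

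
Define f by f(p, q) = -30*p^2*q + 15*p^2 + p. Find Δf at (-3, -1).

∂²f/∂p² = 30*(-2*q + 1)
∂²f/∂q² = 0
∇²f = -60*q + 30
At (-3, -1): 90.

90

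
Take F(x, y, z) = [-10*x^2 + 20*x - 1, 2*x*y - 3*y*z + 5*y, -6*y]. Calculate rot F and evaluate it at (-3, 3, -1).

(3, 0, 6)

(∇×F)₁ = ∂F₃/∂y − ∂F₂/∂z = 3*y - 6
(∇×F)₂ = ∂F₁/∂z − ∂F₃/∂x = 0
(∇×F)₃ = ∂F₂/∂x − ∂F₁/∂y = 2*y
∇×F = (3*y - 6, 0, 2*y)
At (-3, 3, -1): (3, 0, 6).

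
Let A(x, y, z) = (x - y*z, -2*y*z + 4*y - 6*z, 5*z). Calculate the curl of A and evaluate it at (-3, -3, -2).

(∇×A)₁ = ∂A₃/∂y − ∂A₂/∂z = 2*y + 6
(∇×A)₂ = ∂A₁/∂z − ∂A₃/∂x = -y
(∇×A)₃ = ∂A₂/∂x − ∂A₁/∂y = z
∇×A = (2*y + 6, -y, z)
At (-3, -3, -2): (0, 3, -2).

(0, 3, -2)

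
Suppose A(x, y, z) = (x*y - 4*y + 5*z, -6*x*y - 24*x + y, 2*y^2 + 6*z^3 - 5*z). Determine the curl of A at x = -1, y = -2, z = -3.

(-8, 5, -7)

(∇×A)₁ = ∂A₃/∂y − ∂A₂/∂z = 4*y
(∇×A)₂ = ∂A₁/∂z − ∂A₃/∂x = 5
(∇×A)₃ = ∂A₂/∂x − ∂A₁/∂y = -x - 6*y - 20
∇×A = (4*y, 5, -x - 6*y - 20)
At (-1, -2, -3): (-8, 5, -7).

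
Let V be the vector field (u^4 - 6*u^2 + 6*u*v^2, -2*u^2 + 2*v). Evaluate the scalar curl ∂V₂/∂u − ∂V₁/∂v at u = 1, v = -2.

∂V₂/∂u = -4*u
∂V₁/∂v = 12*u*v
Scalar curl = -12*u*v - 4*u
At (1, -2): 20.

20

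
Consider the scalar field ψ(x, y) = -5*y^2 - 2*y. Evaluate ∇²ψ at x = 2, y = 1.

∂²ψ/∂x² = 0
∂²ψ/∂y² = -10
∇²ψ = -10
At (2, 1): -10.

-10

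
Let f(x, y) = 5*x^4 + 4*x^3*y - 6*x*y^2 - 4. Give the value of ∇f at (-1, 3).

(-38, 32)

∂f/∂x = 20*x^3 + 12*x^2*y - 6*y^2
∂f/∂y = 4*x^3 - 12*x*y
∇f = (20*x^3 + 12*x^2*y - 6*y^2, 4*x^3 - 12*x*y)
At (-1, 3): (-38, 32).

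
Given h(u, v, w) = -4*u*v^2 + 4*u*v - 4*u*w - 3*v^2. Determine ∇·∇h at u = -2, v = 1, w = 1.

∂²h/∂u² = 0
∂²h/∂v² = -2*(4*u + 3)
∂²h/∂w² = 0
∇²h = -8*u - 6
At (-2, 1, 1): 10.

10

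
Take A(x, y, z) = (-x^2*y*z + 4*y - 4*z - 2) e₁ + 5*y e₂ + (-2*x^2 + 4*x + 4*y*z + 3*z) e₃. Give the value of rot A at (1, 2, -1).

(-4, -6, -5)

(∇×A)₁ = ∂A₃/∂y − ∂A₂/∂z = 4*z
(∇×A)₂ = ∂A₁/∂z − ∂A₃/∂x = -x^2*y + 4*x - 8
(∇×A)₃ = ∂A₂/∂x − ∂A₁/∂y = x^2*z - 4
∇×A = (4*z, -x^2*y + 4*x - 8, x^2*z - 4)
At (1, 2, -1): (-4, -6, -5).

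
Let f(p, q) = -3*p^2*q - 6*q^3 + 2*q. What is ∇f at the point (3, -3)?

∂f/∂p = -6*p*q
∂f/∂q = -3*p^2 - 18*q^2 + 2
∇f = (-6*p*q, -3*p^2 - 18*q^2 + 2)
At (3, -3): (54, -187).

(54, -187)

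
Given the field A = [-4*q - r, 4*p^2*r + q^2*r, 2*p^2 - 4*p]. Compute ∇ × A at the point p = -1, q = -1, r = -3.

(-5, 7, 28)

(∇×A)₁ = ∂A₃/∂q − ∂A₂/∂r = -4*p^2 - q^2
(∇×A)₂ = ∂A₁/∂r − ∂A₃/∂p = -4*p + 3
(∇×A)₃ = ∂A₂/∂p − ∂A₁/∂q = 8*p*r + 4
∇×A = (-4*p^2 - q^2, -4*p + 3, 8*p*r + 4)
At (-1, -1, -3): (-5, 7, 28).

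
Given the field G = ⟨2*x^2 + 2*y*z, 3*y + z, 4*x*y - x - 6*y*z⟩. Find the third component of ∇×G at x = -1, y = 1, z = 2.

(∇×G)_3 = ∂G₂/∂x − ∂G₁/∂y
= 0 − (2*z)
= -2*z
At (-1, 1, 2): -4.

-4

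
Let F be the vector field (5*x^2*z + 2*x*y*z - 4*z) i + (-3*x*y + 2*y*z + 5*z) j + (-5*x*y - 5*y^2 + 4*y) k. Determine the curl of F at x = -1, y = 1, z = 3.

(∇×F)₁ = ∂F₃/∂y − ∂F₂/∂z = -5*x - 12*y - 1
(∇×F)₂ = ∂F₁/∂z − ∂F₃/∂x = 5*x^2 + 2*x*y + 5*y - 4
(∇×F)₃ = ∂F₂/∂x − ∂F₁/∂y = -2*x*z - 3*y
∇×F = (-5*x - 12*y - 1, 5*x^2 + 2*x*y + 5*y - 4, -2*x*z - 3*y)
At (-1, 1, 3): (-8, 4, 3).

(-8, 4, 3)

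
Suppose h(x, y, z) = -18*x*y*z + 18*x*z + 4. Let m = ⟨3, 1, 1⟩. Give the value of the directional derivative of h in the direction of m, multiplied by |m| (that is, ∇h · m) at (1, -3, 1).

∂h/∂x = -18*y*z + 18*z
∂h/∂y = -18*x*z
∂h/∂z = -18*x*y + 18*x
∇h at (1, -3, 1) = (72, -18, 72)
∇h · m = (72)(3) + (-18)(1) + (72)(1) = 270

270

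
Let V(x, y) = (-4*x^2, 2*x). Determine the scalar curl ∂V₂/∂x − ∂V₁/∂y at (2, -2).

2

∂V₂/∂x = 2
∂V₁/∂y = 0
Scalar curl = 2
At (2, -2): 2.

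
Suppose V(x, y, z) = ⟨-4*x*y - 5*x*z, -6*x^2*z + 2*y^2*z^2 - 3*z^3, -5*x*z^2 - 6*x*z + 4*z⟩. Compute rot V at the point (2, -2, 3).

(57, 53, -64)

(∇×V)₁ = ∂V₃/∂y − ∂V₂/∂z = 6*x^2 - 4*y^2*z + 9*z^2
(∇×V)₂ = ∂V₁/∂z − ∂V₃/∂x = -5*x + 5*z^2 + 6*z
(∇×V)₃ = ∂V₂/∂x − ∂V₁/∂y = -12*x*z + 4*x
∇×V = (6*x^2 - 4*y^2*z + 9*z^2, -5*x + 5*z^2 + 6*z, -12*x*z + 4*x)
At (2, -2, 3): (57, 53, -64).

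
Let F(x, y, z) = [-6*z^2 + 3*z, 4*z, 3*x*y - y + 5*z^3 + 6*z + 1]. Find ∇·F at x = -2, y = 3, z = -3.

141

∂F₁/∂x = 0
∂F₂/∂y = 0
∂F₃/∂z = 15*z^2 + 6
∇·F = 15*z^2 + 6
At (-2, 3, -3): 141.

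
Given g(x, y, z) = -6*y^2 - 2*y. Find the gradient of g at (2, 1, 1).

∂g/∂x = 0
∂g/∂y = -12*y - 2
∂g/∂z = 0
∇g = (0, -12*y - 2, 0)
At (2, 1, 1): (0, -14, 0).

(0, -14, 0)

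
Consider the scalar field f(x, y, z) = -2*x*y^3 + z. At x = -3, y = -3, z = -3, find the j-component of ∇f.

(∇f)_2 = ∂f/∂y = -6*x*y^2
At (-3, -3, -3): 162.

162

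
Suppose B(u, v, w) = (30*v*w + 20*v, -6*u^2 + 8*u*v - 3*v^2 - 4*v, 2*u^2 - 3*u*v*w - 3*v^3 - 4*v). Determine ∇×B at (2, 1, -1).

(-7, 19, -6)

(∇×B)₁ = ∂B₃/∂v − ∂B₂/∂w = -3*u*w - 9*v^2 - 4
(∇×B)₂ = ∂B₁/∂w − ∂B₃/∂u = -4*u + 3*v*w + 30*v
(∇×B)₃ = ∂B₂/∂u − ∂B₁/∂v = -12*u + 8*v - 30*w - 20
∇×B = (-3*u*w - 9*v^2 - 4, -4*u + 3*v*w + 30*v, -12*u + 8*v - 30*w - 20)
At (2, 1, -1): (-7, 19, -6).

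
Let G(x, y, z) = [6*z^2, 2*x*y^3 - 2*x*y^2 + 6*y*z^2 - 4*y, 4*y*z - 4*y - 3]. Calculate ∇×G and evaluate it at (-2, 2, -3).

(∇×G)₁ = ∂G₃/∂y − ∂G₂/∂z = -12*y*z + 4*z - 4
(∇×G)₂ = ∂G₁/∂z − ∂G₃/∂x = 12*z
(∇×G)₃ = ∂G₂/∂x − ∂G₁/∂y = 2*y^3 - 2*y^2
∇×G = (-12*y*z + 4*z - 4, 12*z, 2*y^3 - 2*y^2)
At (-2, 2, -3): (56, -36, 8).

(56, -36, 8)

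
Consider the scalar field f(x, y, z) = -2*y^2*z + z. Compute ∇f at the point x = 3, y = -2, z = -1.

(0, -8, -7)

∂f/∂x = 0
∂f/∂y = -4*y*z
∂f/∂z = -2*y^2 + 1
∇f = (0, -4*y*z, -2*y^2 + 1)
At (3, -2, -1): (0, -8, -7).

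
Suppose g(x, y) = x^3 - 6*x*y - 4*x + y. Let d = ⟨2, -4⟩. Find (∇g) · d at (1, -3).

54

∂g/∂x = 3*x^2 - 6*y - 4
∂g/∂y = -6*x + 1
∇g at (1, -3) = (17, -5)
∇g · d = (17)(2) + (-5)(-4) = 54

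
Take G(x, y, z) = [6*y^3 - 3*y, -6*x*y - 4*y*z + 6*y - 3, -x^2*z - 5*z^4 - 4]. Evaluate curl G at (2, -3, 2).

(∇×G)₁ = ∂G₃/∂y − ∂G₂/∂z = 4*y
(∇×G)₂ = ∂G₁/∂z − ∂G₃/∂x = 2*x*z
(∇×G)₃ = ∂G₂/∂x − ∂G₁/∂y = -18*y^2 - 6*y + 3
∇×G = (4*y, 2*x*z, -18*y^2 - 6*y + 3)
At (2, -3, 2): (-12, 8, -141).

(-12, 8, -141)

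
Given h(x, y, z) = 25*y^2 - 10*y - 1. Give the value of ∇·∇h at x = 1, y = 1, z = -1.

∂²h/∂x² = 0
∂²h/∂y² = 50
∂²h/∂z² = 0
∇²h = 50
At (1, 1, -1): 50.

50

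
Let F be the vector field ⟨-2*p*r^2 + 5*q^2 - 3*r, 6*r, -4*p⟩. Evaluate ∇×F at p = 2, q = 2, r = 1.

(∇×F)₁ = ∂F₃/∂q − ∂F₂/∂r = -6
(∇×F)₂ = ∂F₁/∂r − ∂F₃/∂p = -4*p*r + 1
(∇×F)₃ = ∂F₂/∂p − ∂F₁/∂q = -10*q
∇×F = (-6, -4*p*r + 1, -10*q)
At (2, 2, 1): (-6, -7, -20).

(-6, -7, -20)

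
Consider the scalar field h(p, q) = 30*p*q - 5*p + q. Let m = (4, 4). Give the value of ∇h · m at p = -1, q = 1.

-16

∂h/∂p = 30*q - 5
∂h/∂q = 30*p + 1
∇h at (-1, 1) = (25, -29)
∇h · m = (25)(4) + (-29)(4) = -16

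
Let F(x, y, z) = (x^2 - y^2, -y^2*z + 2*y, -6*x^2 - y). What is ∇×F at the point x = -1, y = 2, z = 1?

(3, -12, 4)

(∇×F)₁ = ∂F₃/∂y − ∂F₂/∂z = y^2 - 1
(∇×F)₂ = ∂F₁/∂z − ∂F₃/∂x = 12*x
(∇×F)₃ = ∂F₂/∂x − ∂F₁/∂y = 2*y
∇×F = (y^2 - 1, 12*x, 2*y)
At (-1, 2, 1): (3, -12, 4).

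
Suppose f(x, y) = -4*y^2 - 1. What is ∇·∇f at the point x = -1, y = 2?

-8

∂²f/∂x² = 0
∂²f/∂y² = -8
∇²f = -8
At (-1, 2): -8.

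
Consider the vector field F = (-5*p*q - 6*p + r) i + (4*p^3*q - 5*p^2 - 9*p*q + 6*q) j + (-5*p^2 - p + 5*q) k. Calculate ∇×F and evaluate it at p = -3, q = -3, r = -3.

(∇×F)₁ = ∂F₃/∂q − ∂F₂/∂r = 5
(∇×F)₂ = ∂F₁/∂r − ∂F₃/∂p = 10*p + 2
(∇×F)₃ = ∂F₂/∂p − ∂F₁/∂q = 12*p^2*q - 5*p - 9*q
∇×F = (5, 10*p + 2, 12*p^2*q - 5*p - 9*q)
At (-3, -3, -3): (5, -28, -282).

(5, -28, -282)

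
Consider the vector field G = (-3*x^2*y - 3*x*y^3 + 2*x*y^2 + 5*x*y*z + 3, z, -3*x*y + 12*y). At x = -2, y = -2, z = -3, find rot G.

(∇×G)₁ = ∂G₃/∂y − ∂G₂/∂z = -3*x + 11
(∇×G)₂ = ∂G₁/∂z − ∂G₃/∂x = 5*x*y + 3*y
(∇×G)₃ = ∂G₂/∂x − ∂G₁/∂y = 3*x^2 + 9*x*y^2 - 4*x*y - 5*x*z
∇×G = (-3*x + 11, 5*x*y + 3*y, 3*x^2 + 9*x*y^2 - 4*x*y - 5*x*z)
At (-2, -2, -3): (17, 14, -106).

(17, 14, -106)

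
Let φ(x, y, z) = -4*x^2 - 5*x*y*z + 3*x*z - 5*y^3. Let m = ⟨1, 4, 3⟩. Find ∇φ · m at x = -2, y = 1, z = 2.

∂φ/∂x = -8*x - 5*y*z + 3*z
∂φ/∂y = -5*x*z - 15*y^2
∂φ/∂z = -5*x*y + 3*x
∇φ at (-2, 1, 2) = (12, 5, 4)
∇φ · m = (12)(1) + (5)(4) + (4)(3) = 44

44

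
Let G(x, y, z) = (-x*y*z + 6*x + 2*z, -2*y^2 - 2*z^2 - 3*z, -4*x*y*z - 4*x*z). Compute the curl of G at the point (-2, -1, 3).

(∇×G)₁ = ∂G₃/∂y − ∂G₂/∂z = -4*x*z + 4*z + 3
(∇×G)₂ = ∂G₁/∂z − ∂G₃/∂x = -x*y + 4*y*z + 4*z + 2
(∇×G)₃ = ∂G₂/∂x − ∂G₁/∂y = x*z
∇×G = (-4*x*z + 4*z + 3, -x*y + 4*y*z + 4*z + 2, x*z)
At (-2, -1, 3): (39, 0, -6).

(39, 0, -6)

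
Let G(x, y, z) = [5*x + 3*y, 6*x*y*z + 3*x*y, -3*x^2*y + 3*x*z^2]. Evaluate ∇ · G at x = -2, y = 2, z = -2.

∂G₁/∂x = 5
∂G₂/∂y = 6*x*z + 3*x
∂G₃/∂z = 6*x*z
∇·G = 12*x*z + 3*x + 5
At (-2, 2, -2): 47.

47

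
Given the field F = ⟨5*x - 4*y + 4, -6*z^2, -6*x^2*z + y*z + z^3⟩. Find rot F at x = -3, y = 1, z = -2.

(∇×F)₁ = ∂F₃/∂y − ∂F₂/∂z = 13*z
(∇×F)₂ = ∂F₁/∂z − ∂F₃/∂x = 12*x*z
(∇×F)₃ = ∂F₂/∂x − ∂F₁/∂y = 4
∇×F = (13*z, 12*x*z, 4)
At (-3, 1, -2): (-26, 72, 4).

(-26, 72, 4)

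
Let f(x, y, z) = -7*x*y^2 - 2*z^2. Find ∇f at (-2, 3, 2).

(-63, 84, -8)

∂f/∂x = -7*y^2
∂f/∂y = -14*x*y
∂f/∂z = -4*z
∇f = (-7*y^2, -14*x*y, -4*z)
At (-2, 3, 2): (-63, 84, -8).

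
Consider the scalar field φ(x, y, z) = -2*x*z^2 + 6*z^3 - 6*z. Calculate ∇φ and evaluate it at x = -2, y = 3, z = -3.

(-18, 0, 132)

∂φ/∂x = -2*z^2
∂φ/∂y = 0
∂φ/∂z = -4*x*z + 18*z^2 - 6
∇φ = (-2*z^2, 0, -4*x*z + 18*z^2 - 6)
At (-2, 3, -3): (-18, 0, 132).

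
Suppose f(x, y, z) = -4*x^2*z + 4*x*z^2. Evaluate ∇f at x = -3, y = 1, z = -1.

(-20, 0, -12)

∂f/∂x = -8*x*z + 4*z^2
∂f/∂y = 0
∂f/∂z = -4*x^2 + 8*x*z
∇f = (-8*x*z + 4*z^2, 0, -4*x^2 + 8*x*z)
At (-3, 1, -1): (-20, 0, -12).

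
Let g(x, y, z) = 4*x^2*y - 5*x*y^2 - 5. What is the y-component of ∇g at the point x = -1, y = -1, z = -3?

(∇g)_2 = ∂g/∂y = 4*x^2 - 10*x*y
At (-1, -1, -3): -6.

-6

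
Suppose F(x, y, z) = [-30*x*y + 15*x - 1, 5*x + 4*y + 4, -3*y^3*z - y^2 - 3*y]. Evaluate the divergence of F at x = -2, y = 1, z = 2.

∂F₁/∂x = -30*y + 15
∂F₂/∂y = 4
∂F₃/∂z = -3*y^3
∇·F = -3*y^3 - 30*y + 19
At (-2, 1, 2): -14.

-14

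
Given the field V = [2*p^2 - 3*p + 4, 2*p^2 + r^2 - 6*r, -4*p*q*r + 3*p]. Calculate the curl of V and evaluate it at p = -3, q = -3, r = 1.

(16, -15, -12)

(∇×V)₁ = ∂V₃/∂q − ∂V₂/∂r = -4*p*r - 2*r + 6
(∇×V)₂ = ∂V₁/∂r − ∂V₃/∂p = 4*q*r - 3
(∇×V)₃ = ∂V₂/∂p − ∂V₁/∂q = 4*p
∇×V = (-4*p*r - 2*r + 6, 4*q*r - 3, 4*p)
At (-3, -3, 1): (16, -15, -12).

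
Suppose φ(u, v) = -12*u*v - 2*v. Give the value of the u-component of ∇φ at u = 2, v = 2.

(∇φ)_1 = ∂φ/∂u = -12*v
At (2, 2): -24.

-24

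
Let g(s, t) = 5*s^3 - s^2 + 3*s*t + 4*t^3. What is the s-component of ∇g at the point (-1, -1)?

(∇g)_1 = ∂g/∂s = 15*s^2 - 2*s + 3*t
At (-1, -1): 14.

14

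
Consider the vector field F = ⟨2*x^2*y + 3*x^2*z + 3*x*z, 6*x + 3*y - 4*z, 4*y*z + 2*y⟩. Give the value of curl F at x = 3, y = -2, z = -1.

(∇×F)₁ = ∂F₃/∂y − ∂F₂/∂z = 4*z + 6
(∇×F)₂ = ∂F₁/∂z − ∂F₃/∂x = 3*x^2 + 3*x
(∇×F)₃ = ∂F₂/∂x − ∂F₁/∂y = -2*x^2 + 6
∇×F = (4*z + 6, 3*x^2 + 3*x, -2*x^2 + 6)
At (3, -2, -1): (2, 36, -12).

(2, 36, -12)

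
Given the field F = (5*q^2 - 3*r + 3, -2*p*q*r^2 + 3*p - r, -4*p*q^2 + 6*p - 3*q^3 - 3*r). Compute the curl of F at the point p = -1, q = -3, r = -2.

(∇×F)₁ = ∂F₃/∂q − ∂F₂/∂r = 4*p*q*r - 8*p*q - 9*q^2 + 1
(∇×F)₂ = ∂F₁/∂r − ∂F₃/∂p = 4*q^2 - 9
(∇×F)₃ = ∂F₂/∂p − ∂F₁/∂q = -2*q*r^2 - 10*q + 3
∇×F = (4*p*q*r - 8*p*q - 9*q^2 + 1, 4*q^2 - 9, -2*q*r^2 - 10*q + 3)
At (-1, -3, -2): (-128, 27, 57).

(-128, 27, 57)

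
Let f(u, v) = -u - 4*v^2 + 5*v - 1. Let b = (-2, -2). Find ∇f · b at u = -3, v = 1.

∂f/∂u = -1
∂f/∂v = -8*v + 5
∇f at (-3, 1) = (-1, -3)
∇f · b = (-1)(-2) + (-3)(-2) = 8

8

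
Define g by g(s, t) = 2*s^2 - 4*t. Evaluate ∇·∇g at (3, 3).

∂²g/∂s² = 4
∂²g/∂t² = 0
∇²g = 4
At (3, 3): 4.

4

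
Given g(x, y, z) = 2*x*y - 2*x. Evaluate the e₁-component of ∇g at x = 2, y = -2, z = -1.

-6

(∇g)_1 = ∂g/∂x = 2*y - 2
At (2, -2, -1): -6.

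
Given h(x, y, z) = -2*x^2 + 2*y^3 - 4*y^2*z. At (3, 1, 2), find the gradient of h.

(-12, -10, -4)

∂h/∂x = -4*x
∂h/∂y = 6*y^2 - 8*y*z
∂h/∂z = -4*y^2
∇h = (-4*x, 6*y^2 - 8*y*z, -4*y^2)
At (3, 1, 2): (-12, -10, -4).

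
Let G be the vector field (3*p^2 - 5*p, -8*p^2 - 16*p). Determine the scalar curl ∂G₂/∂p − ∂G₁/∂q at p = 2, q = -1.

∂G₂/∂p = -16*p - 16
∂G₁/∂q = 0
Scalar curl = -16*p - 16
At (2, -1): -48.

-48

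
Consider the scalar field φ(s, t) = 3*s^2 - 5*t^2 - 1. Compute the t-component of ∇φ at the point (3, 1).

(∇φ)_2 = ∂φ/∂t = -10*t
At (3, 1): -10.

-10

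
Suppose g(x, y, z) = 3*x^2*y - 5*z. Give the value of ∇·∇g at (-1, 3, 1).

∂²g/∂x² = 6*y
∂²g/∂y² = 0
∂²g/∂z² = 0
∇²g = 6*y
At (-1, 3, 1): 18.

18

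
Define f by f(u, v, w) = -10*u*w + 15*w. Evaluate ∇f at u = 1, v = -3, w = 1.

∂f/∂u = -10*w
∂f/∂v = 0
∂f/∂w = -10*u + 15
∇f = (-10*w, 0, -10*u + 15)
At (1, -3, 1): (-10, 0, 5).

(-10, 0, 5)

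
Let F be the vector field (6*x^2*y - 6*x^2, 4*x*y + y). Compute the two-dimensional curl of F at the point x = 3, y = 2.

∂F₂/∂x = 4*y
∂F₁/∂y = 6*x^2
Scalar curl = -6*x^2 + 4*y
At (3, 2): -46.

-46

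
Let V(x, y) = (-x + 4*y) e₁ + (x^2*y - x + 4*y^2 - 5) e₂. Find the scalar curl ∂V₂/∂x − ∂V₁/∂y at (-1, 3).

-11

∂V₂/∂x = 2*x*y - 1
∂V₁/∂y = 4
Scalar curl = 2*x*y - 5
At (-1, 3): -11.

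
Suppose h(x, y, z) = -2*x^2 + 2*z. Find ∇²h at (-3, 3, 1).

∂²h/∂x² = -4
∂²h/∂y² = 0
∂²h/∂z² = 0
∇²h = -4
At (-3, 3, 1): -4.

-4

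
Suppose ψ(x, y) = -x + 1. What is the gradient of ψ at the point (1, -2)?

∂ψ/∂x = -1
∂ψ/∂y = 0
∇ψ = (-1, 0)
At (1, -2): (-1, 0).

(-1, 0)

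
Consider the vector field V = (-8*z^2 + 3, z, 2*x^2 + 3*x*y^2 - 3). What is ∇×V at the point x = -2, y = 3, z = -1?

(∇×V)₁ = ∂V₃/∂y − ∂V₂/∂z = 6*x*y - 1
(∇×V)₂ = ∂V₁/∂z − ∂V₃/∂x = -4*x - 3*y^2 - 16*z
(∇×V)₃ = ∂V₂/∂x − ∂V₁/∂y = 0
∇×V = (6*x*y - 1, -4*x - 3*y^2 - 16*z, 0)
At (-2, 3, -1): (-37, -3, 0).

(-37, -3, 0)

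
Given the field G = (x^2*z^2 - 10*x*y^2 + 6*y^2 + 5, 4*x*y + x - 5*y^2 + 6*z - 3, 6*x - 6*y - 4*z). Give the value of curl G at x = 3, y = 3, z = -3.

(∇×G)₁ = ∂G₃/∂y − ∂G₂/∂z = -12
(∇×G)₂ = ∂G₁/∂z − ∂G₃/∂x = 2*x^2*z - 6
(∇×G)₃ = ∂G₂/∂x − ∂G₁/∂y = 20*x*y - 8*y + 1
∇×G = (-12, 2*x^2*z - 6, 20*x*y - 8*y + 1)
At (3, 3, -3): (-12, -60, 157).

(-12, -60, 157)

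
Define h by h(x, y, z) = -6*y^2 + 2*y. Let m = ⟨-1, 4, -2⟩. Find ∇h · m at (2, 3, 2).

-136

∂h/∂x = 0
∂h/∂y = -12*y + 2
∂h/∂z = 0
∇h at (2, 3, 2) = (0, -34, 0)
∇h · m = (0)(-1) + (-34)(4) + (0)(-2) = -136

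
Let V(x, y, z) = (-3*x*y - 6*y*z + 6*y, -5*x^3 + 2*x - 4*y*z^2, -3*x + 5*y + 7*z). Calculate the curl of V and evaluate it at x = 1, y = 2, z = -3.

(∇×V)₁ = ∂V₃/∂y − ∂V₂/∂z = 8*y*z + 5
(∇×V)₂ = ∂V₁/∂z − ∂V₃/∂x = -6*y + 3
(∇×V)₃ = ∂V₂/∂x − ∂V₁/∂y = -15*x^2 + 3*x + 6*z - 4
∇×V = (8*y*z + 5, -6*y + 3, -15*x^2 + 3*x + 6*z - 4)
At (1, 2, -3): (-43, -9, -34).

(-43, -9, -34)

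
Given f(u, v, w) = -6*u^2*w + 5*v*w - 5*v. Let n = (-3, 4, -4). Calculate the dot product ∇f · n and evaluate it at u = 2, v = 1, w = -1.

-36

∂f/∂u = -12*u*w
∂f/∂v = 5*w - 5
∂f/∂w = -6*u^2 + 5*v
∇f at (2, 1, -1) = (24, -10, -19)
∇f · n = (24)(-3) + (-10)(4) + (-19)(-4) = -36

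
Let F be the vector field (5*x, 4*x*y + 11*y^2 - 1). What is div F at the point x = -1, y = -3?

-65

∂F₁/∂x = 5
∂F₂/∂y = 4*x + 22*y
∇·F = 4*x + 22*y + 5
At (-1, -3): -65.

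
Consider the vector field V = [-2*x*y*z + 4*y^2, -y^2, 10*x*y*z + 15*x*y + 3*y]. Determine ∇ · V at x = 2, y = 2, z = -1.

∂V₁/∂x = -2*y*z
∂V₂/∂y = -2*y
∂V₃/∂z = 10*x*y
∇·V = 10*x*y - 2*y*z - 2*y
At (2, 2, -1): 40.

40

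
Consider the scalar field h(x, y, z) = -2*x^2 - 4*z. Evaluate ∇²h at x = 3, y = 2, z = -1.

-4

∂²h/∂x² = -4
∂²h/∂y² = 0
∂²h/∂z² = 0
∇²h = -4
At (3, 2, -1): -4.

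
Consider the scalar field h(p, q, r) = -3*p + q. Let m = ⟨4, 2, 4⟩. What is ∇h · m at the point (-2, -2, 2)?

-10

∂h/∂p = -3
∂h/∂q = 1
∂h/∂r = 0
∇h at (-2, -2, 2) = (-3, 1, 0)
∇h · m = (-3)(4) + (1)(2) + (0)(4) = -10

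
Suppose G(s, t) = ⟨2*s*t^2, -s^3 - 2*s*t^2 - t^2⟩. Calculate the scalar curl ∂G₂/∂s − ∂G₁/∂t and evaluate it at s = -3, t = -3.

-81

∂G₂/∂s = -3*s^2 - 2*t^2
∂G₁/∂t = 4*s*t
Scalar curl = -3*s^2 - 4*s*t - 2*t^2
At (-3, -3): -81.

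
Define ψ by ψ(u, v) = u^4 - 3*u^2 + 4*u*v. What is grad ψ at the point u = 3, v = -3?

∂ψ/∂u = 4*u^3 - 6*u + 4*v
∂ψ/∂v = 4*u
∇ψ = (4*u^3 - 6*u + 4*v, 4*u)
At (3, -3): (78, 12).

(78, 12)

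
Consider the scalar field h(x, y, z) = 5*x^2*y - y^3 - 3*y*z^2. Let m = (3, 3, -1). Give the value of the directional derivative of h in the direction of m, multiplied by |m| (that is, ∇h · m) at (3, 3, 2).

∂h/∂x = 10*x*y
∂h/∂y = 5*x^2 - 3*y^2 - 3*z^2
∂h/∂z = -6*y*z
∇h at (3, 3, 2) = (90, 6, -36)
∇h · m = (90)(3) + (6)(3) + (-36)(-1) = 324

324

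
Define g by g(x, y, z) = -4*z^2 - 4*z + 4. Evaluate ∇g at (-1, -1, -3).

(0, 0, 20)

∂g/∂x = 0
∂g/∂y = 0
∂g/∂z = -8*z - 4
∇g = (0, 0, -8*z - 4)
At (-1, -1, -3): (0, 0, 20).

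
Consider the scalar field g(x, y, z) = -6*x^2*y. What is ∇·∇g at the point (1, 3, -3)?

∂²g/∂x² = -12*y
∂²g/∂y² = 0
∂²g/∂z² = 0
∇²g = -12*y
At (1, 3, -3): -36.

-36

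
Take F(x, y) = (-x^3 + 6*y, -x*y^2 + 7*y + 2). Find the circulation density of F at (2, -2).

∂F₂/∂x = -y^2
∂F₁/∂y = 6
Scalar curl = -y^2 - 6
At (2, -2): -10.

-10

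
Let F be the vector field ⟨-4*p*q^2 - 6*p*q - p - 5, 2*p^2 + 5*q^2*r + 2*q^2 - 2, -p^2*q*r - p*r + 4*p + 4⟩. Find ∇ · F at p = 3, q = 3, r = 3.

17

∂F₁/∂p = -4*q^2 - 6*q - 1
∂F₂/∂q = 10*q*r + 4*q
∂F₃/∂r = -p^2*q - p
∇·F = -p^2*q - p - 4*q^2 + 10*q*r - 2*q - 1
At (3, 3, 3): 17.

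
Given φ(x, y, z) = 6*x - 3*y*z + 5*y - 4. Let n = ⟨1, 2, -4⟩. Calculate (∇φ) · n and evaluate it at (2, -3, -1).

∂φ/∂x = 6
∂φ/∂y = -3*z + 5
∂φ/∂z = -3*y
∇φ at (2, -3, -1) = (6, 8, 9)
∇φ · n = (6)(1) + (8)(2) + (9)(-4) = -14

-14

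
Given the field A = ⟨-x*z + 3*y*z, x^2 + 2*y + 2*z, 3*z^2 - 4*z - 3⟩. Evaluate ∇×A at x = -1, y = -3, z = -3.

(-2, -8, 7)

(∇×A)₁ = ∂A₃/∂y − ∂A₂/∂z = -2
(∇×A)₂ = ∂A₁/∂z − ∂A₃/∂x = -x + 3*y
(∇×A)₃ = ∂A₂/∂x − ∂A₁/∂y = 2*x - 3*z
∇×A = (-2, -x + 3*y, 2*x - 3*z)
At (-1, -3, -3): (-2, -8, 7).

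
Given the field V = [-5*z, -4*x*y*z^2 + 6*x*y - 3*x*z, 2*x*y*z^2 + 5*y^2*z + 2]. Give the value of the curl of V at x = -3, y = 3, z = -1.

(∇×V)₁ = ∂V₃/∂y − ∂V₂/∂z = 8*x*y*z + 2*x*z^2 + 3*x + 10*y*z
(∇×V)₂ = ∂V₁/∂z − ∂V₃/∂x = -2*y*z^2 - 5
(∇×V)₃ = ∂V₂/∂x − ∂V₁/∂y = -4*y*z^2 + 6*y - 3*z
∇×V = (8*x*y*z + 2*x*z^2 + 3*x + 10*y*z, -2*y*z^2 - 5, -4*y*z^2 + 6*y - 3*z)
At (-3, 3, -1): (27, -11, 9).

(27, -11, 9)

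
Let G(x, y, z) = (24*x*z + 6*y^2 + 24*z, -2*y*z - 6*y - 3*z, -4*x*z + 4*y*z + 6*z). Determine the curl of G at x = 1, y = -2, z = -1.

(-5, 44, 24)

(∇×G)₁ = ∂G₃/∂y − ∂G₂/∂z = 2*y + 4*z + 3
(∇×G)₂ = ∂G₁/∂z − ∂G₃/∂x = 24*x + 4*z + 24
(∇×G)₃ = ∂G₂/∂x − ∂G₁/∂y = -12*y
∇×G = (2*y + 4*z + 3, 24*x + 4*z + 24, -12*y)
At (1, -2, -1): (-5, 44, 24).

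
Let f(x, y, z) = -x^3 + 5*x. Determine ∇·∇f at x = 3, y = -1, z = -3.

-18

∂²f/∂x² = -6*x
∂²f/∂y² = 0
∂²f/∂z² = 0
∇²f = -6*x
At (3, -1, -3): -18.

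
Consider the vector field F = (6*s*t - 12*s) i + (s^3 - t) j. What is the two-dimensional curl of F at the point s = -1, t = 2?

∂F₂/∂s = 3*s^2
∂F₁/∂t = 6*s
Scalar curl = 3*s^2 - 6*s
At (-1, 2): 9.

9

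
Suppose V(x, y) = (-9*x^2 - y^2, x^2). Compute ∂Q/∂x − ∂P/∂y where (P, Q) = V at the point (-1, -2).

-6

∂V₂/∂x = 2*x
∂V₁/∂y = -2*y
Scalar curl = 2*x + 2*y
At (-1, -2): -6.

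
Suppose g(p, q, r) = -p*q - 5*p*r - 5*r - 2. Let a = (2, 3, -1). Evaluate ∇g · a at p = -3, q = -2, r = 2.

-17

∂g/∂p = -q - 5*r
∂g/∂q = -p
∂g/∂r = -5*p - 5
∇g at (-3, -2, 2) = (-8, 3, 10)
∇g · a = (-8)(2) + (3)(3) + (10)(-1) = -17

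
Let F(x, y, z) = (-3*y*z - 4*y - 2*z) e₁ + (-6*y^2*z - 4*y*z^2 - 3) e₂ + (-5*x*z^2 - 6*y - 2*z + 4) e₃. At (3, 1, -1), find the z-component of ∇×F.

1

(∇×F)_3 = ∂F₂/∂x − ∂F₁/∂y
= 0 − (-3*z - 4)
= 3*z + 4
At (3, 1, -1): 1.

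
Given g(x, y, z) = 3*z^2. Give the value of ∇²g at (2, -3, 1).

6

∂²g/∂x² = 0
∂²g/∂y² = 0
∂²g/∂z² = 6
∇²g = 6
At (2, -3, 1): 6.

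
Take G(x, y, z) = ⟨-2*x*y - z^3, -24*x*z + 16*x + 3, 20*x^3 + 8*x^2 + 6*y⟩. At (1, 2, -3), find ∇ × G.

(∇×G)₁ = ∂G₃/∂y − ∂G₂/∂z = 24*x + 6
(∇×G)₂ = ∂G₁/∂z − ∂G₃/∂x = -60*x^2 - 16*x - 3*z^2
(∇×G)₃ = ∂G₂/∂x − ∂G₁/∂y = 2*x - 24*z + 16
∇×G = (24*x + 6, -60*x^2 - 16*x - 3*z^2, 2*x - 24*z + 16)
At (1, 2, -3): (30, -103, 90).

(30, -103, 90)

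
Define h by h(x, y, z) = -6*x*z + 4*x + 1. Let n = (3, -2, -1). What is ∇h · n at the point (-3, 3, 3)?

-60

∂h/∂x = -6*z + 4
∂h/∂y = 0
∂h/∂z = -6*x
∇h at (-3, 3, 3) = (-14, 0, 18)
∇h · n = (-14)(3) + (0)(-2) + (18)(-1) = -60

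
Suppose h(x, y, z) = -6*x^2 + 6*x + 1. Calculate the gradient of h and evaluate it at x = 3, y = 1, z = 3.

(-30, 0, 0)

∂h/∂x = -12*x + 6
∂h/∂y = 0
∂h/∂z = 0
∇h = (-12*x + 6, 0, 0)
At (3, 1, 3): (-30, 0, 0).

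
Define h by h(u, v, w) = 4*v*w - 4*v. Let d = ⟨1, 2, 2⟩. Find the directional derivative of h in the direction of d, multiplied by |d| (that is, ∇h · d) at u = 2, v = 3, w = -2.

∂h/∂u = 0
∂h/∂v = 4*w - 4
∂h/∂w = 4*v
∇h at (2, 3, -2) = (0, -12, 12)
∇h · d = (0)(1) + (-12)(2) + (12)(2) = 0

0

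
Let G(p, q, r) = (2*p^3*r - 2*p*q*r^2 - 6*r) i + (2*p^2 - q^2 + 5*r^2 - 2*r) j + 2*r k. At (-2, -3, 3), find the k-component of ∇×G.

(∇×G)_3 = ∂G₂/∂p − ∂G₁/∂q
= 4*p − (-2*p*r^2)
= 2*p*r^2 + 4*p
At (-2, -3, 3): -44.

-44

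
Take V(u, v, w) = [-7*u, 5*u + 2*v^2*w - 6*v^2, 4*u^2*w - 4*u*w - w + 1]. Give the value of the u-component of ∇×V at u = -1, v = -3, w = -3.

(∇×V)_1 = ∂V₃/∂v − ∂V₂/∂w
= 0 − (2*v^2)
= -2*v^2
At (-1, -3, -3): -18.

-18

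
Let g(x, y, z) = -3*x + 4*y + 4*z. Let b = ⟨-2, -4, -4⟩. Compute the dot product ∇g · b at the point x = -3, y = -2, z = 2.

-26

∂g/∂x = -3
∂g/∂y = 4
∂g/∂z = 4
∇g at (-3, -2, 2) = (-3, 4, 4)
∇g · b = (-3)(-2) + (4)(-4) + (4)(-4) = -26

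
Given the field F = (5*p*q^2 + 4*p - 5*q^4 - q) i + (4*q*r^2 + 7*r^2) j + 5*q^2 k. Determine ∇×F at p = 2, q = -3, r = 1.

(-20, 0, -479)

(∇×F)₁ = ∂F₃/∂q − ∂F₂/∂r = -8*q*r + 10*q - 14*r
(∇×F)₂ = ∂F₁/∂r − ∂F₃/∂p = 0
(∇×F)₃ = ∂F₂/∂p − ∂F₁/∂q = -10*p*q + 20*q^3 + 1
∇×F = (-8*q*r + 10*q - 14*r, 0, -10*p*q + 20*q^3 + 1)
At (2, -3, 1): (-20, 0, -479).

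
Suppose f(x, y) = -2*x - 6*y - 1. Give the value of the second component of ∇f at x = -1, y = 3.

(∇f)_2 = ∂f/∂y = -6
At (-1, 3): -6.

-6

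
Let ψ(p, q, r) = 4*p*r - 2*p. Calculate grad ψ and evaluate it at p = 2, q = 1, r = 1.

(2, 0, 8)

∂ψ/∂p = 4*r - 2
∂ψ/∂q = 0
∂ψ/∂r = 4*p
∇ψ = (4*r - 2, 0, 4*p)
At (2, 1, 1): (2, 0, 8).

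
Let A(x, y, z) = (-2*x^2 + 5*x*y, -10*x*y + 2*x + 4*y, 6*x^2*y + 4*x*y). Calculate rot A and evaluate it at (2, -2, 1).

(32, 56, 12)

(∇×A)₁ = ∂A₃/∂y − ∂A₂/∂z = 6*x^2 + 4*x
(∇×A)₂ = ∂A₁/∂z − ∂A₃/∂x = -12*x*y - 4*y
(∇×A)₃ = ∂A₂/∂x − ∂A₁/∂y = -5*x - 10*y + 2
∇×A = (6*x^2 + 4*x, -12*x*y - 4*y, -5*x - 10*y + 2)
At (2, -2, 1): (32, 56, 12).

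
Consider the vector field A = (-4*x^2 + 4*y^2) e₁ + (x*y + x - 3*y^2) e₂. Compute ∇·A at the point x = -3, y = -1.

27

∂A₁/∂x = -8*x
∂A₂/∂y = x - 6*y
∇·A = -7*x - 6*y
At (-3, -1): 27.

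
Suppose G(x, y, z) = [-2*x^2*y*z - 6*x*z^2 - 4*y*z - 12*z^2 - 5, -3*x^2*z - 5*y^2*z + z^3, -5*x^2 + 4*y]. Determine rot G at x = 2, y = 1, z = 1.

(∇×G)₁ = ∂G₃/∂y − ∂G₂/∂z = 3*x^2 + 5*y^2 - 3*z^2 + 4
(∇×G)₂ = ∂G₁/∂z − ∂G₃/∂x = -2*x^2*y - 12*x*z + 10*x - 4*y - 24*z
(∇×G)₃ = ∂G₂/∂x − ∂G₁/∂y = 2*x^2*z - 6*x*z + 4*z
∇×G = (3*x^2 + 5*y^2 - 3*z^2 + 4, -2*x^2*y - 12*x*z + 10*x - 4*y - 24*z, 2*x^2*z - 6*x*z + 4*z)
At (2, 1, 1): (18, -40, 0).

(18, -40, 0)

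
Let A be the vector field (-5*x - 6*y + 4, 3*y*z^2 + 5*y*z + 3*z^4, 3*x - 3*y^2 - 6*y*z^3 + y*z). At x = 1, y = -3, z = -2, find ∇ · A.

210

∂A₁/∂x = -5
∂A₂/∂y = 3*z^2 + 5*z
∂A₃/∂z = -18*y*z^2 + y
∇·A = -18*y*z^2 + y + 3*z^2 + 5*z - 5
At (1, -3, -2): 210.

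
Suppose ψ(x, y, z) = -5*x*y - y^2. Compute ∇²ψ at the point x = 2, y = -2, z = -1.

∂²ψ/∂x² = 0
∂²ψ/∂y² = -2
∂²ψ/∂z² = 0
∇²ψ = -2
At (2, -2, -1): -2.

-2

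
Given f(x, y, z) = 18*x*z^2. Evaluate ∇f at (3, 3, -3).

∂f/∂x = 18*z^2
∂f/∂y = 0
∂f/∂z = 36*x*z
∇f = (18*z^2, 0, 36*x*z)
At (3, 3, -3): (162, 0, -324).

(162, 0, -324)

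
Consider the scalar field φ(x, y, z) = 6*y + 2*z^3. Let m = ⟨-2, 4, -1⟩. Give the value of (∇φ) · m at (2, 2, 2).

0

∂φ/∂x = 0
∂φ/∂y = 6
∂φ/∂z = 6*z^2
∇φ at (2, 2, 2) = (0, 6, 24)
∇φ · m = (0)(-2) + (6)(4) + (24)(-1) = 0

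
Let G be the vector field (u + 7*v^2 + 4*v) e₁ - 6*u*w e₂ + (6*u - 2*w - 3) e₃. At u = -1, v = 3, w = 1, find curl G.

(∇×G)₁ = ∂G₃/∂v − ∂G₂/∂w = 6*u
(∇×G)₂ = ∂G₁/∂w − ∂G₃/∂u = -6
(∇×G)₃ = ∂G₂/∂u − ∂G₁/∂v = -14*v - 6*w - 4
∇×G = (6*u, -6, -14*v - 6*w - 4)
At (-1, 3, 1): (-6, -6, -52).

(-6, -6, -52)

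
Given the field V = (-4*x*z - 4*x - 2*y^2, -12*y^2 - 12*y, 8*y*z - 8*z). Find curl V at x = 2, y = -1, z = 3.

(24, -8, -4)

(∇×V)₁ = ∂V₃/∂y − ∂V₂/∂z = 8*z
(∇×V)₂ = ∂V₁/∂z − ∂V₃/∂x = -4*x
(∇×V)₃ = ∂V₂/∂x − ∂V₁/∂y = 4*y
∇×V = (8*z, -4*x, 4*y)
At (2, -1, 3): (24, -8, -4).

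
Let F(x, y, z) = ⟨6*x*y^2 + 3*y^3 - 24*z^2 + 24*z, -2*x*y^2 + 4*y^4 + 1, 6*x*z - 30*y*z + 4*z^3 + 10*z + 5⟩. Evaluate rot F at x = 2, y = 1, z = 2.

(-60, -84, -35)

(∇×F)₁ = ∂F₃/∂y − ∂F₂/∂z = -30*z
(∇×F)₂ = ∂F₁/∂z − ∂F₃/∂x = -54*z + 24
(∇×F)₃ = ∂F₂/∂x − ∂F₁/∂y = -12*x*y - 11*y^2
∇×F = (-30*z, -54*z + 24, -12*x*y - 11*y^2)
At (2, 1, 2): (-60, -84, -35).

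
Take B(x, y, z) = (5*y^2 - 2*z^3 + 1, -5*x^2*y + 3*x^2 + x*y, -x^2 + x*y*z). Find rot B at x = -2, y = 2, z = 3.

(-6, -64, 10)

(∇×B)₁ = ∂B₃/∂y − ∂B₂/∂z = x*z
(∇×B)₂ = ∂B₁/∂z − ∂B₃/∂x = 2*x - y*z - 6*z^2
(∇×B)₃ = ∂B₂/∂x − ∂B₁/∂y = -10*x*y + 6*x - 9*y
∇×B = (x*z, 2*x - y*z - 6*z^2, -10*x*y + 6*x - 9*y)
At (-2, 2, 3): (-6, -64, 10).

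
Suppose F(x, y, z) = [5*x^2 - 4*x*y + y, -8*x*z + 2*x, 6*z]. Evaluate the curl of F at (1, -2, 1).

(∇×F)₁ = ∂F₃/∂y − ∂F₂/∂z = 8*x
(∇×F)₂ = ∂F₁/∂z − ∂F₃/∂x = 0
(∇×F)₃ = ∂F₂/∂x − ∂F₁/∂y = 4*x - 8*z + 1
∇×F = (8*x, 0, 4*x - 8*z + 1)
At (1, -2, 1): (8, 0, -3).

(8, 0, -3)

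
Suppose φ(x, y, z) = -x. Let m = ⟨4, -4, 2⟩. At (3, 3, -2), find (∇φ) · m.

∂φ/∂x = -1
∂φ/∂y = 0
∂φ/∂z = 0
∇φ at (3, 3, -2) = (-1, 0, 0)
∇φ · m = (-1)(4) + (0)(-4) + (0)(2) = -4

-4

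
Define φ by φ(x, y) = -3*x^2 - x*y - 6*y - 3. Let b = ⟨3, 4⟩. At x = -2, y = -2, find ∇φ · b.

26

∂φ/∂x = -6*x - y
∂φ/∂y = -x - 6
∇φ at (-2, -2) = (14, -4)
∇φ · b = (14)(3) + (-4)(4) = 26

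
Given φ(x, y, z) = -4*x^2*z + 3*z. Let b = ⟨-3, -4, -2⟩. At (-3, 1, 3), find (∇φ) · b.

∂φ/∂x = -8*x*z
∂φ/∂y = 0
∂φ/∂z = -4*x^2 + 3
∇φ at (-3, 1, 3) = (72, 0, -33)
∇φ · b = (72)(-3) + (0)(-4) + (-33)(-2) = -150

-150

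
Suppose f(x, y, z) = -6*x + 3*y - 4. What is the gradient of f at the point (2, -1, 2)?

∂f/∂x = -6
∂f/∂y = 3
∂f/∂z = 0
∇f = (-6, 3, 0)
At (2, -1, 2): (-6, 3, 0).

(-6, 3, 0)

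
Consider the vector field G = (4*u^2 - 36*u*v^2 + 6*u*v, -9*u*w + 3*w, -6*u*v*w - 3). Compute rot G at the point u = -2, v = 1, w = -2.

(-45, -12, -114)

(∇×G)₁ = ∂G₃/∂v − ∂G₂/∂w = -6*u*w + 9*u - 3
(∇×G)₂ = ∂G₁/∂w − ∂G₃/∂u = 6*v*w
(∇×G)₃ = ∂G₂/∂u − ∂G₁/∂v = 72*u*v - 6*u - 9*w
∇×G = (-6*u*w + 9*u - 3, 6*v*w, 72*u*v - 6*u - 9*w)
At (-2, 1, -2): (-45, -12, -114).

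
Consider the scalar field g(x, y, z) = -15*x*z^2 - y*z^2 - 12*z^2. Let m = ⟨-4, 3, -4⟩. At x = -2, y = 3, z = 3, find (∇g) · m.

∂g/∂x = -15*z^2
∂g/∂y = -z^2
∂g/∂z = -30*x*z - 2*y*z - 24*z
∇g at (-2, 3, 3) = (-135, -9, 90)
∇g · m = (-135)(-4) + (-9)(3) + (90)(-4) = 153

153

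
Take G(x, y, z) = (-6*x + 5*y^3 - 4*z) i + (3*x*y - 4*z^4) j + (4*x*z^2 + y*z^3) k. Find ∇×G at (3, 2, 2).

(136, -20, -54)

(∇×G)₁ = ∂G₃/∂y − ∂G₂/∂z = 17*z^3
(∇×G)₂ = ∂G₁/∂z − ∂G₃/∂x = -4*z^2 - 4
(∇×G)₃ = ∂G₂/∂x − ∂G₁/∂y = -15*y^2 + 3*y
∇×G = (17*z^3, -4*z^2 - 4, -15*y^2 + 3*y)
At (3, 2, 2): (136, -20, -54).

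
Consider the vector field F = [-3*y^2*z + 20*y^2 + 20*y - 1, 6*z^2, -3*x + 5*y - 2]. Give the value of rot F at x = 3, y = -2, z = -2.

(29, -9, 84)

(∇×F)₁ = ∂F₃/∂y − ∂F₂/∂z = -12*z + 5
(∇×F)₂ = ∂F₁/∂z − ∂F₃/∂x = -3*y^2 + 3
(∇×F)₃ = ∂F₂/∂x − ∂F₁/∂y = 6*y*z - 40*y - 20
∇×F = (-12*z + 5, -3*y^2 + 3, 6*y*z - 40*y - 20)
At (3, -2, -2): (29, -9, 84).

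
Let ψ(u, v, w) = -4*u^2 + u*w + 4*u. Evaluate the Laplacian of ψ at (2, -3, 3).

-8

∂²ψ/∂u² = -8
∂²ψ/∂v² = 0
∂²ψ/∂w² = 0
∇²ψ = -8
At (2, -3, 3): -8.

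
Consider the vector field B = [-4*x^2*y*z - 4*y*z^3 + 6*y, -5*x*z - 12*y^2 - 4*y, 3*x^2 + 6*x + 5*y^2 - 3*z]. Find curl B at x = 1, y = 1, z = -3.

(∇×B)₁ = ∂B₃/∂y − ∂B₂/∂z = 5*x + 10*y
(∇×B)₂ = ∂B₁/∂z − ∂B₃/∂x = -4*x^2*y - 6*x - 12*y*z^2 - 6
(∇×B)₃ = ∂B₂/∂x − ∂B₁/∂y = 4*x^2*z + 4*z^3 - 5*z - 6
∇×B = (5*x + 10*y, -4*x^2*y - 6*x - 12*y*z^2 - 6, 4*x^2*z + 4*z^3 - 5*z - 6)
At (1, 1, -3): (15, -124, -111).

(15, -124, -111)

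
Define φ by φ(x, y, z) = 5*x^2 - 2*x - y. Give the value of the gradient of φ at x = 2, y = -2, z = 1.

∂φ/∂x = 10*x - 2
∂φ/∂y = -1
∂φ/∂z = 0
∇φ = (10*x - 2, -1, 0)
At (2, -2, 1): (18, -1, 0).

(18, -1, 0)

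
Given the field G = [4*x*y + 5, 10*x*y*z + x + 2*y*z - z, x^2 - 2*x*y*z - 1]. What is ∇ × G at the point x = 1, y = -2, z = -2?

(29, 6, 37)

(∇×G)₁ = ∂G₃/∂y − ∂G₂/∂z = -10*x*y - 2*x*z - 2*y + 1
(∇×G)₂ = ∂G₁/∂z − ∂G₃/∂x = -2*x + 2*y*z
(∇×G)₃ = ∂G₂/∂x − ∂G₁/∂y = -4*x + 10*y*z + 1
∇×G = (-10*x*y - 2*x*z - 2*y + 1, -2*x + 2*y*z, -4*x + 10*y*z + 1)
At (1, -2, -2): (29, 6, 37).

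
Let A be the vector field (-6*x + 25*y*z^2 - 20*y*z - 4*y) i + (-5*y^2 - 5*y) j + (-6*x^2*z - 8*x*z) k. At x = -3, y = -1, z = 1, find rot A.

(∇×A)₁ = ∂A₃/∂y − ∂A₂/∂z = 0
(∇×A)₂ = ∂A₁/∂z − ∂A₃/∂x = 12*x*z + 50*y*z - 20*y + 8*z
(∇×A)₃ = ∂A₂/∂x − ∂A₁/∂y = -25*z^2 + 20*z + 4
∇×A = (0, 12*x*z + 50*y*z - 20*y + 8*z, -25*z^2 + 20*z + 4)
At (-3, -1, 1): (0, -58, -1).

(0, -58, -1)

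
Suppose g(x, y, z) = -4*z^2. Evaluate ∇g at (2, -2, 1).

(0, 0, -8)

∂g/∂x = 0
∂g/∂y = 0
∂g/∂z = -8*z
∇g = (0, 0, -8*z)
At (2, -2, 1): (0, 0, -8).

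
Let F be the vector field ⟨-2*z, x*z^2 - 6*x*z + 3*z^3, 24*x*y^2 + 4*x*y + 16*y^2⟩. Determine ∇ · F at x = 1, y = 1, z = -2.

0

∂F₁/∂x = 0
∂F₂/∂y = 0
∂F₃/∂z = 0
∇·F = 0
At (1, 1, -2): 0.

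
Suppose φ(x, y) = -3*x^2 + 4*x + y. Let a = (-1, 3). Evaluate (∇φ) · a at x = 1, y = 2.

∂φ/∂x = -6*x + 4
∂φ/∂y = 1
∇φ at (1, 2) = (-2, 1)
∇φ · a = (-2)(-1) + (1)(3) = 5

5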